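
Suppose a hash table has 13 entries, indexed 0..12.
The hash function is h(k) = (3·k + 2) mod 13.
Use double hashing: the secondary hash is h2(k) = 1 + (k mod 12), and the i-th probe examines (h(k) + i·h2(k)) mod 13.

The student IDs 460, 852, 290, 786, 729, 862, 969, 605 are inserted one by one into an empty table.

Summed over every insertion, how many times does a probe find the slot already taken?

460: h=4 => slot 4
852: h=10 => slot 10
290: h=1 => slot 1
786: h=7 => slot 7
729: h=5 => slot 5
862: h=1, h2=11, probe 1,12 => slot 12
969: h=10, h2=10, probe 10,7,4,1,11 => slot 11
605: h=10, h2=6, probe 10,3 => slot 3
Table: [∅, 290, ∅, 605, 460, 729, ∅, 786, ∅, ∅, 852, 969, 862]

6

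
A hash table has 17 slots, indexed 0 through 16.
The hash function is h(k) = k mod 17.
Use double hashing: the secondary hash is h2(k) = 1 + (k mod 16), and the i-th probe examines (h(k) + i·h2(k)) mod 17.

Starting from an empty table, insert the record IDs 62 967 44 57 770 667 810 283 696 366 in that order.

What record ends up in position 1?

62: h=11 → slot 11
967: h=15 → slot 15
44: h=10 → slot 10
57: h=6 → slot 6
770: h=5 → slot 5
667: h=4 → slot 4
810: h=11, h2=11, probe 11,5,16 → slot 16
283: h=11, h2=12, probe 11,6,1 → slot 1
696: h=16, h2=9, probe 16,8 → slot 8
366: h=9 → slot 9
Table: [., 283, ., ., 667, 770, 57, ., 696, 366, 44, 62, ., ., ., 967, 810]

283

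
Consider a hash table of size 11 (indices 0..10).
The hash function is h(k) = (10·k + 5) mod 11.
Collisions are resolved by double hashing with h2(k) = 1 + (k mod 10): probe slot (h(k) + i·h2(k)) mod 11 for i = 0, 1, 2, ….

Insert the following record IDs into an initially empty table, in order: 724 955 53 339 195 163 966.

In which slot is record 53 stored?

724: h=7 → slot 7
955: h=7, h2=6, probe 7,2 → slot 2
53: h=7, h2=4, probe 7,0 → slot 0
339: h=7, h2=10, probe 7,6 → slot 6
195: h=8 → slot 8
163: h=7, h2=4, probe 7,0,4 → slot 4
966: h=7, h2=7, probe 7,3 → slot 3
Table: [53, —, 955, 966, 163, —, 339, 724, 195, —, —]

0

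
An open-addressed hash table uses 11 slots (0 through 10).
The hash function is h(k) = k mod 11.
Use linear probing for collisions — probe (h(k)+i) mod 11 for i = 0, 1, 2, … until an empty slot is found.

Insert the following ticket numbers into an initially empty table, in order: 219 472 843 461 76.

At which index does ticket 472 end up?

219 hashes to 10; slot 10 is free => place at 10.
472 hashes to 10; 10 taken => place at 0.
843 hashes to 7; slot 7 is free => place at 7.
461 hashes to 10; 10,0 taken => place at 1.
76 hashes to 10; 10,0,1 taken => place at 2.
Table: [472, 461, 76, ∅, ∅, ∅, ∅, 843, ∅, ∅, 219]

0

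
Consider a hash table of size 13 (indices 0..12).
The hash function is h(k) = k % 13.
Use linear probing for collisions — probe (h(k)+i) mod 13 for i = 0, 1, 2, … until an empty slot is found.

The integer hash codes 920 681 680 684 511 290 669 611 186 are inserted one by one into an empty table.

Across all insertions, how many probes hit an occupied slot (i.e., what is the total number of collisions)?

920 hashes to 10; slot 10 is free => place at 10.
681 hashes to 5; slot 5 is free => place at 5.
680 hashes to 4; slot 4 is free => place at 4.
684 hashes to 8; slot 8 is free => place at 8.
511 hashes to 4; 4,5 taken => place at 6.
290 hashes to 4; 4,5,6 taken => place at 7.
669 hashes to 6; 6,7,8 taken => place at 9.
611 hashes to 0; slot 0 is free => place at 0.
186 hashes to 4; 4,5,6,7,8,9,10 taken => place at 11.
Table: [611, ., ., ., 680, 681, 511, 290, 684, 669, 920, 186, .]

15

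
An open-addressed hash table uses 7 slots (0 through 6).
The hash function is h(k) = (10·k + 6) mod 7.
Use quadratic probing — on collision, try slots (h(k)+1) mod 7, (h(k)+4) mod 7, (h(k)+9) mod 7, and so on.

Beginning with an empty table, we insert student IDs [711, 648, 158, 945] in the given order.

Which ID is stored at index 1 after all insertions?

711 hashes to 4; slot 4 is free → place at 4.
648 hashes to 4; 4 taken → place at 5.
158 hashes to 4; 4,5 taken → place at 1.
945 hashes to 6; slot 6 is free → place at 6.
Table: [_, 158, _, _, 711, 648, 945]

158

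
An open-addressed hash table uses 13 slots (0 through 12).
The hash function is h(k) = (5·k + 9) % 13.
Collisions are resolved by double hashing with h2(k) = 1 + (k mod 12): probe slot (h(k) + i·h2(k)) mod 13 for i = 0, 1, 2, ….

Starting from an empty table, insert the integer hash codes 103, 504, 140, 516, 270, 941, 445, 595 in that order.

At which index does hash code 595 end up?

10

Insert 103: h=4, slot 4 empty -> index 4.
Insert 504: h=7, slot 7 empty -> index 7.
Insert 140: h=7, h2=9, slot 7 occupied -> index 3.
Insert 516: h=2, slot 2 empty -> index 2.
Insert 270: h=7, h2=7, slot 7 occupied -> index 1.
Insert 941: h=8, slot 8 empty -> index 8.
Insert 445: h=11, slot 11 empty -> index 11.
Insert 595: h=7, h2=8, slots 7,2 occupied -> index 10.
Table: [-, 270, 516, 140, 103, -, -, 504, 941, -, 595, 445, -]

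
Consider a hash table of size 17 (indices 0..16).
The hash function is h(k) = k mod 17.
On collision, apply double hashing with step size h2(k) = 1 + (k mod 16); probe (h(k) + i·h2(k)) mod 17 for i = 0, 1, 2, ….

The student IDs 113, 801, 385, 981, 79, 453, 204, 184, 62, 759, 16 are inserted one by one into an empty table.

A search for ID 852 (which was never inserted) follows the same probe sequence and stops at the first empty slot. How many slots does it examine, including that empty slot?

5

Insert 113: h=11, slot 11 empty => index 11.
Insert 801: h=2, slot 2 empty => index 2.
Insert 385: h=11, h2=2, slot 11 occupied => index 13.
Insert 981: h=12, slot 12 empty => index 12.
Insert 79: h=11, h2=16, slot 11 occupied => index 10.
Insert 453: h=11, h2=6, slot 11 occupied => index 0.
Insert 204: h=0, h2=13, slots 0,13 occupied => index 9.
Insert 184: h=14, slot 14 empty => index 14.
Insert 62: h=11, h2=15, slots 11,9 occupied => index 7.
Insert 759: h=11, h2=8, slots 11,2,10 occupied => index 1.
Insert 16: h=16, slot 16 empty => index 16.
Table: [453, 759, 801, —, —, —, —, 62, —, 204, 79, 113, 981, 385, 184, —, 16]
Lookup 852: h=2, h2=5, probe 2,7,12,0,5 → slot 5 empty, not found.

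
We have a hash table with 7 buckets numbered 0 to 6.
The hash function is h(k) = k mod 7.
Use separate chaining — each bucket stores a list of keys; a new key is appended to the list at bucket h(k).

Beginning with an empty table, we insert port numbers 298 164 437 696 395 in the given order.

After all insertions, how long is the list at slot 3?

4

298 → bucket 4
164 → bucket 3
437 → bucket 3 (collision)
696 → bucket 3 (collision)
395 → bucket 3 (collision)
Final buckets:
0: -
1: -
2: -
3: 164 -> 437 -> 696 -> 395
4: 298
5: -
6: -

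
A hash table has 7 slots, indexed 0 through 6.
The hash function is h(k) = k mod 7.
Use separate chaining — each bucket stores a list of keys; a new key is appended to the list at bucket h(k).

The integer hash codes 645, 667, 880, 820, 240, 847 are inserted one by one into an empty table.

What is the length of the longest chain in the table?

645 -> bucket 1
667 -> bucket 2
880 -> bucket 5
820 -> bucket 1 (collision)
240 -> bucket 2 (collision)
847 -> bucket 0
Final buckets:
0: 847
1: 645 -> 820
2: 667 -> 240
3: —
4: —
5: 880
6: —

2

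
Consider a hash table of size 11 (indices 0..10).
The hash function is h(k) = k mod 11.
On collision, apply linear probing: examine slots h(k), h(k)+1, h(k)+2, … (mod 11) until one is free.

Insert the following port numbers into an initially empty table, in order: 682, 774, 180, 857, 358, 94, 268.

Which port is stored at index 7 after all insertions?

682 hashes to 0; slot 0 is free → place at 0.
774 hashes to 4; slot 4 is free → place at 4.
180 hashes to 4; 4 taken → place at 5.
857 hashes to 10; slot 10 is free → place at 10.
358 hashes to 6; slot 6 is free → place at 6.
94 hashes to 6; 6 taken → place at 7.
268 hashes to 4; 4,5,6,7 taken → place at 8.
Table: [682, —, —, —, 774, 180, 358, 94, 268, —, 857]

94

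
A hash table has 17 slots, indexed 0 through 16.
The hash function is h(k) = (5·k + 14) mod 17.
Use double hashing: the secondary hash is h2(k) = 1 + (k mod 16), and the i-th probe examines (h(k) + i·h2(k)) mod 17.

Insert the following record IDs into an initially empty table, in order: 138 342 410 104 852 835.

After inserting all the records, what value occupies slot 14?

342

138: h=7 => slot 7
342: h=7, h2=7, probe 7,14 => slot 14
410: h=7, h2=11, probe 7,1 => slot 1
104: h=7, h2=9, probe 7,16 => slot 16
852: h=7, h2=5, probe 7,12 => slot 12
835: h=7, h2=4, probe 7,11 => slot 11
Table: [—, 410, —, —, —, —, —, 138, —, —, —, 835, 852, —, 342, —, 104]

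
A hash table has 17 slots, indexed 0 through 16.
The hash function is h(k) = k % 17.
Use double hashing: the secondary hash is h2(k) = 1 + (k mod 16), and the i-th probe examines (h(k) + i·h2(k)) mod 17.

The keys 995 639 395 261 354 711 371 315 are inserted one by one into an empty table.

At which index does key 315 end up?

16

995: h=9 => slot 9
639: h=10 => slot 10
395: h=4 => slot 4
261: h=6 => slot 6
354: h=14 => slot 14
711: h=14, h2=8, probe 14,5 => slot 5
371: h=14, h2=4, probe 14,1 => slot 1
315: h=9, h2=12, probe 9,4,16 => slot 16
Table: [—, 371, —, —, 395, 711, 261, —, —, 995, 639, —, —, —, 354, —, 315]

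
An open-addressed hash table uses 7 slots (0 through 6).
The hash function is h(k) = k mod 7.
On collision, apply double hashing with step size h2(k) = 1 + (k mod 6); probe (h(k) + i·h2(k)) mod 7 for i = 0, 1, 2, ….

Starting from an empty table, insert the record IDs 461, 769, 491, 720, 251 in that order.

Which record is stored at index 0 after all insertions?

461: h=6 → slot 6
769: h=6, h2=2, probe 6,1 → slot 1
491: h=1, h2=6, probe 1,0 → slot 0
720: h=6, h2=1, probe 6,0,1,2 → slot 2
251: h=6, h2=6, probe 6,5 → slot 5
Table: [491, 769, 720, —, —, 251, 461]

491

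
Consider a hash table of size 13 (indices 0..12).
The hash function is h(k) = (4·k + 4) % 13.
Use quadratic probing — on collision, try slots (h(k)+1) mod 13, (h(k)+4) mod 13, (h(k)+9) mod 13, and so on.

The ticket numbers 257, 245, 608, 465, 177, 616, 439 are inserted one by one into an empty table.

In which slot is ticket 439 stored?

8

Insert 257: h=5, slot 5 empty => index 5.
Insert 245: h=9, slot 9 empty => index 9.
Insert 608: h=5, slot 5 occupied => index 6.
Insert 465: h=5, slots 5,6,9 occupied => index 1.
Insert 177: h=10, slot 10 empty => index 10.
Insert 616: h=11, slot 11 empty => index 11.
Insert 439: h=5, slots 5,6,9,1 occupied => index 8.
Table: [., 465, ., ., ., 257, 608, ., 439, 245, 177, 616, .]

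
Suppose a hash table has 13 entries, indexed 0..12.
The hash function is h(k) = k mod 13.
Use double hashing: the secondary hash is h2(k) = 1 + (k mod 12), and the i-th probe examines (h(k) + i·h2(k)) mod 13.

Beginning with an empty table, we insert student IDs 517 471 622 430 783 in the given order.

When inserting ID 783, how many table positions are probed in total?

517 hashes to 10; slot 10 is free -> place at 10.
471 hashes to 3; slot 3 is free -> place at 3.
622 hashes to 11; slot 11 is free -> place at 11.
430 hashes to 1; slot 1 is free -> place at 1.
783 hashes to 3, h2=4; 3 taken -> place at 7.
Table: [., 430, ., 471, ., ., ., 783, ., ., 517, 622, .]

2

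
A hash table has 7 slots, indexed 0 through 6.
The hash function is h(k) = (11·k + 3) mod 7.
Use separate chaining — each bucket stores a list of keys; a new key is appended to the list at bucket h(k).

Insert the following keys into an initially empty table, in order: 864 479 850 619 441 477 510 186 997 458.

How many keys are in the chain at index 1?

6

Insert 864: h=1, bucket 1 empty → new chain.
Insert 479: h=1, bucket 1 nonempty → append to chain.
Insert 850: h=1, bucket 1 nonempty → append to chain.
Insert 619: h=1, bucket 1 nonempty → append to chain.
Insert 441: h=3, bucket 3 empty → new chain.
Insert 477: h=0, bucket 0 empty → new chain.
Insert 510: h=6, bucket 6 empty → new chain.
Insert 186: h=5, bucket 5 empty → new chain.
Insert 997: h=1, bucket 1 nonempty → append to chain.
Insert 458: h=1, bucket 1 nonempty → append to chain.
Final buckets:
0: 477
1: 864 -> 479 -> 850 -> 619 -> 997 -> 458
2: —
3: 441
4: —
5: 186
6: 510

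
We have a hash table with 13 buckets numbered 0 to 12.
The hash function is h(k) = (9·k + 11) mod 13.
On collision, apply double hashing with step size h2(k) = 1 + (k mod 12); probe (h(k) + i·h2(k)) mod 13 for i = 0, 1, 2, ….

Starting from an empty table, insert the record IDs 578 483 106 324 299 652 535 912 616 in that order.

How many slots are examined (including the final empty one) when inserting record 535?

3

578: h=0 → slot 0
483: h=3 → slot 3
106: h=3, h2=11, probe 3,1 → slot 1
324: h=2 → slot 2
299: h=11 → slot 11
652: h=3, h2=5, probe 3,8 → slot 8
535: h=3, h2=8, probe 3,11,6 → slot 6
912: h=3, h2=1, probe 3,4 → slot 4
616: h=4, h2=5, probe 4,9 → slot 9
Table: [578, 106, 324, 483, 912, ∅, 535, ∅, 652, 616, ∅, 299, ∅]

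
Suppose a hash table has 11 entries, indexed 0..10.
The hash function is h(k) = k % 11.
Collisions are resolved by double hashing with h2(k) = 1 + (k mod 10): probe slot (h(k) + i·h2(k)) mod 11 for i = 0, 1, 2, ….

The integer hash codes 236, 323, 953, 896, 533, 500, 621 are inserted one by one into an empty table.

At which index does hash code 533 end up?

Insert 236: h=5, slot 5 empty → index 5.
Insert 323: h=4, slot 4 empty → index 4.
Insert 953: h=7, slot 7 empty → index 7.
Insert 896: h=5, h2=7, slot 5 occupied → index 1.
Insert 533: h=5, h2=4, slot 5 occupied → index 9.
Insert 500: h=5, h2=1, slot 5 occupied → index 6.
Insert 621: h=5, h2=2, slots 5,7,9 occupied → index 0.
Table: [621, 896, ., ., 323, 236, 500, 953, ., 533, .]

9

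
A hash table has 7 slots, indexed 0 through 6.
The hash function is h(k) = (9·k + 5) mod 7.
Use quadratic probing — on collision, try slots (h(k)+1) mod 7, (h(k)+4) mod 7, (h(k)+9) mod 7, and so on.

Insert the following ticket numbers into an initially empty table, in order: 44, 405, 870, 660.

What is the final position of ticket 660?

44: h=2 -> slot 2
405: h=3 -> slot 3
870: h=2, probe 2,3,6 -> slot 6
660: h=2, probe 2,3,6,4 -> slot 4
Table: [—, —, 44, 405, 660, —, 870]

4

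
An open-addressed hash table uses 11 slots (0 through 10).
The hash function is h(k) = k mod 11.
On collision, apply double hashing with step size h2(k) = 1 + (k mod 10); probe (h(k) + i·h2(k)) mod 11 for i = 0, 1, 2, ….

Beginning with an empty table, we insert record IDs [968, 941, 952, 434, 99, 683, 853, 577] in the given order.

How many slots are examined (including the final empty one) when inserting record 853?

3

968 hashes to 0; slot 0 is free → place at 0.
941 hashes to 6; slot 6 is free → place at 6.
952 hashes to 6, h2=3; 6 taken → place at 9.
434 hashes to 5; slot 5 is free → place at 5.
99 hashes to 0, h2=10; 0 taken → place at 10.
683 hashes to 1; slot 1 is free → place at 1.
853 hashes to 6, h2=4; 6,10 taken → place at 3.
577 hashes to 5, h2=8; 5 taken → place at 2.
Table: [968, 683, 577, 853, _, 434, 941, _, _, 952, 99]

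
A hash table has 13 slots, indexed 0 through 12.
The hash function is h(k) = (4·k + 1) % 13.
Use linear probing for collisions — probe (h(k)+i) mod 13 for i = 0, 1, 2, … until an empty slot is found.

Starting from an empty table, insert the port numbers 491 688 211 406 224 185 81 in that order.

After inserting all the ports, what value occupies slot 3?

224

491 hashes to 2; slot 2 is free → place at 2.
688 hashes to 10; slot 10 is free → place at 10.
211 hashes to 0; slot 0 is free → place at 0.
406 hashes to 0; 0 taken → place at 1.
224 hashes to 0; 0,1,2 taken → place at 3.
185 hashes to 0; 0,1,2,3 taken → place at 4.
81 hashes to 0; 0,1,2,3,4 taken → place at 5.
Table: [211, 406, 491, 224, 185, 81, ., ., ., ., 688, ., .]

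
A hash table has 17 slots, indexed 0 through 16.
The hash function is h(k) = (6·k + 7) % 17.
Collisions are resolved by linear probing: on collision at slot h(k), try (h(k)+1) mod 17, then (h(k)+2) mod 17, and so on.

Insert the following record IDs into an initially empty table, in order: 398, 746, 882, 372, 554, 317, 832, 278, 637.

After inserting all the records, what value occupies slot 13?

Insert 398: h=15, slot 15 empty → index 15.
Insert 746: h=12, slot 12 empty → index 12.
Insert 882: h=12, slot 12 occupied → index 13.
Insert 372: h=12, slots 12,13 occupied → index 14.
Insert 554: h=16, slot 16 empty → index 16.
Insert 317: h=5, slot 5 empty → index 5.
Insert 832: h=1, slot 1 empty → index 1.
Insert 278: h=9, slot 9 empty → index 9.
Insert 637: h=4, slot 4 empty → index 4.
Table: [., 832, ., ., 637, 317, ., ., ., 278, ., ., 746, 882, 372, 398, 554]

882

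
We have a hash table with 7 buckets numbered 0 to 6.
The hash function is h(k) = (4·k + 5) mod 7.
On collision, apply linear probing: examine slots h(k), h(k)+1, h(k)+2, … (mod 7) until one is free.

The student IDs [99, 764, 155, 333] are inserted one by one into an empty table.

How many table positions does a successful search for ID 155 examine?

Insert 99: h=2, slot 2 empty → index 2.
Insert 764: h=2, slot 2 occupied → index 3.
Insert 155: h=2, slots 2,3 occupied → index 4.
Insert 333: h=0, slot 0 empty → index 0.
Table: [333, -, 99, 764, 155, -, -]
Lookup 155: h=2, probe 2,3,4 → found at 4.

3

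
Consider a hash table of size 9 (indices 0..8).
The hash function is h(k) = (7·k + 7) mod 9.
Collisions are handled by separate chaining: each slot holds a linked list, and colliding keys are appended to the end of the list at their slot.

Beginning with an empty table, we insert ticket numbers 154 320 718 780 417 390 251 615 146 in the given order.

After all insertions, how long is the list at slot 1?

154 -> bucket 5
320 -> bucket 6
718 -> bucket 2
780 -> bucket 4
417 -> bucket 1
390 -> bucket 1 (collision)
251 -> bucket 0
615 -> bucket 1 (collision)
146 -> bucket 3
Final buckets:
0: 251
1: 417 -> 390 -> 615
2: 718
3: 146
4: 780
5: 154
6: 320
7: —
8: —

3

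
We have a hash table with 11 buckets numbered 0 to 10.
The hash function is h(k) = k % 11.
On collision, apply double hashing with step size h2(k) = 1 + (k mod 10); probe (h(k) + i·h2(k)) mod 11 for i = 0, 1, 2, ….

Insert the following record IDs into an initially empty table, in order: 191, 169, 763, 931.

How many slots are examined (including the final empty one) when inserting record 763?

191 hashes to 4; slot 4 is free => place at 4.
169 hashes to 4, h2=10; 4 taken => place at 3.
763 hashes to 4, h2=4; 4 taken => place at 8.
931 hashes to 7; slot 7 is free => place at 7.
Table: [∅, ∅, ∅, 169, 191, ∅, ∅, 931, 763, ∅, ∅]

2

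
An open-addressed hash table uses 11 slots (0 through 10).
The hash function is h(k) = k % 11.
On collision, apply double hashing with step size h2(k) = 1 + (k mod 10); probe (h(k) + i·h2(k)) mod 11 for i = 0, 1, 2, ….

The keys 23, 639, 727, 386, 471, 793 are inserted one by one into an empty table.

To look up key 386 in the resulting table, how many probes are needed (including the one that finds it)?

2

23 hashes to 1; slot 1 is free => place at 1.
639 hashes to 1, h2=10; 1 taken => place at 0.
727 hashes to 1, h2=8; 1 taken => place at 9.
386 hashes to 1, h2=7; 1 taken => place at 8.
471 hashes to 9, h2=2; 9,0 taken => place at 2.
793 hashes to 1, h2=4; 1 taken => place at 5.
Table: [639, 23, 471, _, _, 793, _, _, 386, 727, _]
Lookup 386: h=1, h2=7, probe 1,8 → found at 8.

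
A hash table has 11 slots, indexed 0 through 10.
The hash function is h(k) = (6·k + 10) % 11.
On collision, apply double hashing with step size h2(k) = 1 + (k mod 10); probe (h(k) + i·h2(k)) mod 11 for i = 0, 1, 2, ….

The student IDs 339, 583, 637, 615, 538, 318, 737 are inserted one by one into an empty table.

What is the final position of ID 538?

2

Insert 339: h=9, slot 9 empty -> index 9.
Insert 583: h=10, slot 10 empty -> index 10.
Insert 637: h=4, slot 4 empty -> index 4.
Insert 615: h=4, h2=6, slots 4,10 occupied -> index 5.
Insert 538: h=4, h2=9, slot 4 occupied -> index 2.
Insert 318: h=4, h2=9, slots 4,2 occupied -> index 0.
Insert 737: h=10, h2=8, slot 10 occupied -> index 7.
Table: [318, _, 538, _, 637, 615, _, 737, _, 339, 583]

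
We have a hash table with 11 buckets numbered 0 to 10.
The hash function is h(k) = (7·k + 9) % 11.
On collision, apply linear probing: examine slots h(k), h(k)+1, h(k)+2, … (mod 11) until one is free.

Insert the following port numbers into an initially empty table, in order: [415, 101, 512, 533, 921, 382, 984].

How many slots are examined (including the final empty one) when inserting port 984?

415 hashes to 10; slot 10 is free -> place at 10.
101 hashes to 1; slot 1 is free -> place at 1.
512 hashes to 7; slot 7 is free -> place at 7.
533 hashes to 0; slot 0 is free -> place at 0.
921 hashes to 10; 10,0,1 taken -> place at 2.
382 hashes to 10; 10,0,1,2 taken -> place at 3.
984 hashes to 0; 0,1,2,3 taken -> place at 4.
Table: [533, 101, 921, 382, 984, _, _, 512, _, _, 415]

5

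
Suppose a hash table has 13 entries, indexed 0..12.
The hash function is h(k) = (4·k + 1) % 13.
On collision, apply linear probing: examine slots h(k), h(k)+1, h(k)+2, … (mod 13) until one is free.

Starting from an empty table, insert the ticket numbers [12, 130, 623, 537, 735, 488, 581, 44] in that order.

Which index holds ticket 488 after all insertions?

12 hashes to 10; slot 10 is free => place at 10.
130 hashes to 1; slot 1 is free => place at 1.
623 hashes to 10; 10 taken => place at 11.
537 hashes to 4; slot 4 is free => place at 4.
735 hashes to 3; slot 3 is free => place at 3.
488 hashes to 3; 3,4 taken => place at 5.
581 hashes to 11; 11 taken => place at 12.
44 hashes to 8; slot 8 is free => place at 8.
Table: [., 130, ., 735, 537, 488, ., ., 44, ., 12, 623, 581]

5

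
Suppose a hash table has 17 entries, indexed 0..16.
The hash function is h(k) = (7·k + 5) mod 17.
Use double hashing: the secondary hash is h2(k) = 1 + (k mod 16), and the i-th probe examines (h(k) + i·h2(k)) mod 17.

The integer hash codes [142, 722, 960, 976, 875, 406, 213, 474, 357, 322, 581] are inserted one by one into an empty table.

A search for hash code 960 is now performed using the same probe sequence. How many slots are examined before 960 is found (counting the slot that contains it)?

142: h=13 => slot 13
722: h=10 => slot 10
960: h=10, h2=1, probe 10,11 => slot 11
976: h=3 => slot 3
875: h=10, h2=12, probe 10,5 => slot 5
406: h=8 => slot 8
213: h=0 => slot 0
474: h=8, h2=11, probe 8,2 => slot 2
357: h=5, h2=6, probe 5,11,0,6 => slot 6
322: h=15 => slot 15
581: h=9 => slot 9
Table: [213, ∅, 474, 976, ∅, 875, 357, ∅, 406, 581, 722, 960, ∅, 142, ∅, 322, ∅]
Lookup 960: h=10, h2=1, probe 10,11 → found at 11.

2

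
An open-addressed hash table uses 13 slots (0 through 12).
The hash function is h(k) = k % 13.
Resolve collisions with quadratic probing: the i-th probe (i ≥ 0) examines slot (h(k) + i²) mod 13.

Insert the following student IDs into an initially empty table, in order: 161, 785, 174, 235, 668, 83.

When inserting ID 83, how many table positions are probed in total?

161: h=5 → slot 5
785: h=5, probe 5,6 → slot 6
174: h=5, probe 5,6,9 → slot 9
235: h=1 → slot 1
668: h=5, probe 5,6,9,1,8 → slot 8
83: h=5, probe 5,6,9,1,8,4 → slot 4
Table: [-, 235, -, -, 83, 161, 785, -, 668, 174, -, -, -]

6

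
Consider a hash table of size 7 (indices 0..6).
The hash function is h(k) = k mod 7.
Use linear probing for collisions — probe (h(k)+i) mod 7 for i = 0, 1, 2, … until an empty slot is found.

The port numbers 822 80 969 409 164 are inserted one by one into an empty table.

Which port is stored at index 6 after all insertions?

822: h=3 -> slot 3
80: h=3, probe 3,4 -> slot 4
969: h=3, probe 3,4,5 -> slot 5
409: h=3, probe 3,4,5,6 -> slot 6
164: h=3, probe 3,4,5,6,0 -> slot 0
Table: [164, -, -, 822, 80, 969, 409]

409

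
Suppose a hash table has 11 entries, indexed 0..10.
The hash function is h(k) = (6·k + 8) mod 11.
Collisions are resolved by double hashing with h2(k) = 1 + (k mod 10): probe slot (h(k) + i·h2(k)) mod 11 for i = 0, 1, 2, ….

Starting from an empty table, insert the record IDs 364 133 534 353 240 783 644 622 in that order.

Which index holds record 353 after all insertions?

Insert 364: h=3, slot 3 empty => index 3.
Insert 133: h=3, h2=4, slot 3 occupied => index 7.
Insert 534: h=0, slot 0 empty => index 0.
Insert 353: h=3, h2=4, slots 3,7,0 occupied => index 4.
Insert 240: h=7, h2=1, slot 7 occupied => index 8.
Insert 783: h=9, slot 9 empty => index 9.
Insert 644: h=0, h2=5, slot 0 occupied => index 5.
Insert 622: h=0, h2=3, slots 0,3 occupied => index 6.
Table: [534, _, _, 364, 353, 644, 622, 133, 240, 783, _]

4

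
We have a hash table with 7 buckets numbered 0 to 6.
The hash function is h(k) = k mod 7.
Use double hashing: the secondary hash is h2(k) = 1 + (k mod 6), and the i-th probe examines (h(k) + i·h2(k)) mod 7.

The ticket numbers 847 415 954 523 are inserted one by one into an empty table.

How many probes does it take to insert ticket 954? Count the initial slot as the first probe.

2

847: h=0 → slot 0
415: h=2 → slot 2
954: h=2, h2=1, probe 2,3 → slot 3
523: h=5 → slot 5
Table: [847, ., 415, 954, ., 523, .]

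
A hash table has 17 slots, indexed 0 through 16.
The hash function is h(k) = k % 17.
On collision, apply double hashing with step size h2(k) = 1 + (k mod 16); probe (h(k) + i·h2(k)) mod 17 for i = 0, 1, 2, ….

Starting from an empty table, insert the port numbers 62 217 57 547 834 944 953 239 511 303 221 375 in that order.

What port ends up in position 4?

953

62 hashes to 11; slot 11 is free -> place at 11.
217 hashes to 13; slot 13 is free -> place at 13.
57 hashes to 6; slot 6 is free -> place at 6.
547 hashes to 3; slot 3 is free -> place at 3.
834 hashes to 1; slot 1 is free -> place at 1.
944 hashes to 9; slot 9 is free -> place at 9.
953 hashes to 1, h2=10; 1,11 taken -> place at 4.
239 hashes to 1, h2=16; 1 taken -> place at 0.
511 hashes to 1, h2=16; 1,0 taken -> place at 16.
303 hashes to 14; slot 14 is free -> place at 14.
221 hashes to 0, h2=14; 0,14,11 taken -> place at 8.
375 hashes to 1, h2=8; 1,9,0,8,16 taken -> place at 7.
Table: [239, 834, ∅, 547, 953, ∅, 57, 375, 221, 944, ∅, 62, ∅, 217, 303, ∅, 511]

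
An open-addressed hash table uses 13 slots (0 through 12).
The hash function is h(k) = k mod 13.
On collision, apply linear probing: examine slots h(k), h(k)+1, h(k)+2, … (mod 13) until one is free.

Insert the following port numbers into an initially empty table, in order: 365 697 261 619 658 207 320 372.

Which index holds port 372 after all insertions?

0

Insert 365: h=1, slot 1 empty → index 1.
Insert 697: h=8, slot 8 empty → index 8.
Insert 261: h=1, slot 1 occupied → index 2.
Insert 619: h=8, slot 8 occupied → index 9.
Insert 658: h=8, slots 8,9 occupied → index 10.
Insert 207: h=12, slot 12 empty → index 12.
Insert 320: h=8, slots 8,9,10 occupied → index 11.
Insert 372: h=8, slots 8,9,10,11,12 occupied → index 0.
Table: [372, 365, 261, —, —, —, —, —, 697, 619, 658, 320, 207]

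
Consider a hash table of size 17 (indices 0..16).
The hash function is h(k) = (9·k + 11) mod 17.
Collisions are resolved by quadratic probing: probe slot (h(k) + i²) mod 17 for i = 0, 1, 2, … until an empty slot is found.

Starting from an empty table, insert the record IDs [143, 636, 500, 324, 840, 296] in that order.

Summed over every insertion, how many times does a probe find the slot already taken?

10

143 hashes to 6; slot 6 is free → place at 6.
636 hashes to 6; 6 taken → place at 7.
500 hashes to 6; 6,7 taken → place at 10.
324 hashes to 3; slot 3 is free → place at 3.
840 hashes to 6; 6,7,10 taken → place at 15.
296 hashes to 6; 6,7,10,15 taken → place at 5.
Table: [_, _, _, 324, _, 296, 143, 636, _, _, 500, _, _, _, _, 840, _]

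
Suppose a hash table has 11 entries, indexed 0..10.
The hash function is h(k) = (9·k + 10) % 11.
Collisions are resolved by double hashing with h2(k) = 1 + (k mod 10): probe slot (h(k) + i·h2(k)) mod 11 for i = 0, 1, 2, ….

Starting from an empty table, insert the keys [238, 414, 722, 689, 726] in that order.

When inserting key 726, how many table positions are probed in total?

238: h=7 -> slot 7
414: h=7, h2=5, probe 7,1 -> slot 1
722: h=7, h2=3, probe 7,10 -> slot 10
689: h=7, h2=10, probe 7,6 -> slot 6
726: h=10, h2=7, probe 10,6,2 -> slot 2
Table: [∅, 414, 726, ∅, ∅, ∅, 689, 238, ∅, ∅, 722]

3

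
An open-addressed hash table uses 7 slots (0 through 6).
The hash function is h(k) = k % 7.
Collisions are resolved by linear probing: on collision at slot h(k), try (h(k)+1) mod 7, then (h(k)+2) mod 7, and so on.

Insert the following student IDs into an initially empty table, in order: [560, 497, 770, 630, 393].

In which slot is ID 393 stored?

4

560: h=0 -> slot 0
497: h=0, probe 0,1 -> slot 1
770: h=0, probe 0,1,2 -> slot 2
630: h=0, probe 0,1,2,3 -> slot 3
393: h=1, probe 1,2,3,4 -> slot 4
Table: [560, 497, 770, 630, 393, _, _]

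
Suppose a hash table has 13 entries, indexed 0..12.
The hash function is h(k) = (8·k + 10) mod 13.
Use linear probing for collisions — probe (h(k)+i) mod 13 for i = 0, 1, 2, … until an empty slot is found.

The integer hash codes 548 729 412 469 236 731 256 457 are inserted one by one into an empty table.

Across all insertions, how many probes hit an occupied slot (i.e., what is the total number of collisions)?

Insert 548: h=0, slot 0 empty => index 0.
Insert 729: h=5, slot 5 empty => index 5.
Insert 412: h=4, slot 4 empty => index 4.
Insert 469: h=5, slot 5 occupied => index 6.
Insert 236: h=0, slot 0 occupied => index 1.
Insert 731: h=8, slot 8 empty => index 8.
Insert 256: h=4, slots 4,5,6 occupied => index 7.
Insert 457: h=0, slots 0,1 occupied => index 2.
Table: [548, 236, 457, -, 412, 729, 469, 256, 731, -, -, -, -]

7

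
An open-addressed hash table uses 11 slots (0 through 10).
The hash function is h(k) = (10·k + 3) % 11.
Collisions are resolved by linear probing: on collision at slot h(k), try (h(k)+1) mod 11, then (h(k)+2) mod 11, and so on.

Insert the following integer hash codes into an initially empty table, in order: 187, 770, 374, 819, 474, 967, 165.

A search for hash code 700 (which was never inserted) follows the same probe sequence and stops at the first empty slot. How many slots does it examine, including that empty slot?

187 hashes to 3; slot 3 is free => place at 3.
770 hashes to 3; 3 taken => place at 4.
374 hashes to 3; 3,4 taken => place at 5.
819 hashes to 9; slot 9 is free => place at 9.
474 hashes to 2; slot 2 is free => place at 2.
967 hashes to 4; 4,5 taken => place at 6.
165 hashes to 3; 3,4,5,6 taken => place at 7.
Table: [-, -, 474, 187, 770, 374, 967, 165, -, 819, -]
Lookup 700: h=7, probe 7,8 → slot 8 empty, not found.

2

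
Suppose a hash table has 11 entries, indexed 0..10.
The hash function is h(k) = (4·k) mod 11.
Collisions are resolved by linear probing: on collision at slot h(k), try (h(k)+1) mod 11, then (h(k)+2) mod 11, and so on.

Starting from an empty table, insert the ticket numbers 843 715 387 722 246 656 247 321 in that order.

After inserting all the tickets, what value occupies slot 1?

321

843: h=6 → slot 6
715: h=0 → slot 0
387: h=8 → slot 8
722: h=6, probe 6,7 → slot 7
246: h=5 → slot 5
656: h=6, probe 6,7,8,9 → slot 9
247: h=9, probe 9,10 → slot 10
321: h=8, probe 8,9,10,0,1 → slot 1
Table: [715, 321, —, —, —, 246, 843, 722, 387, 656, 247]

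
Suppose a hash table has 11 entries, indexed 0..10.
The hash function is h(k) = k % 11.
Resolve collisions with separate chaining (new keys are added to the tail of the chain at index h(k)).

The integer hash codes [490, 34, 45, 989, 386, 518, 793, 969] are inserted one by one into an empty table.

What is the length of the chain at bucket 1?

490 → bucket 6
34 → bucket 1
45 → bucket 1 (collision)
989 → bucket 10
386 → bucket 1 (collision)
518 → bucket 1 (collision)
793 → bucket 1 (collision)
969 → bucket 1 (collision)
Final buckets:
0: _
1: 34 -> 45 -> 386 -> 518 -> 793 -> 969
2: _
3: _
4: _
5: _
6: 490
7: _
8: _
9: _
10: 989

6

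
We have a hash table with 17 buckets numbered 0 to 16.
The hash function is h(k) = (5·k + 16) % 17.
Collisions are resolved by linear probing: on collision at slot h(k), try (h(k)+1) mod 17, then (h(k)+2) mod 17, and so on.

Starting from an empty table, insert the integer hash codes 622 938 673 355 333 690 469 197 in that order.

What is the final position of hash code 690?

622: h=15 => slot 15
938: h=14 => slot 14
673: h=15, probe 15,16 => slot 16
355: h=6 => slot 6
333: h=15, probe 15,16,0 => slot 0
690: h=15, probe 15,16,0,1 => slot 1
469: h=15, probe 15,16,0,1,2 => slot 2
197: h=15, probe 15,16,0,1,2,3 => slot 3
Table: [333, 690, 469, 197, -, -, 355, -, -, -, -, -, -, -, 938, 622, 673]

1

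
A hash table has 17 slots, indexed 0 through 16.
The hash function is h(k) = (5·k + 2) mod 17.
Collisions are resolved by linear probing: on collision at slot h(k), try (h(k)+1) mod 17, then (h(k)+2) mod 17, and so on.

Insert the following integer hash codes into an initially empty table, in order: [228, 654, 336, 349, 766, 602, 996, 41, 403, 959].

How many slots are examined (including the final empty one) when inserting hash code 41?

3

228 hashes to 3; slot 3 is free => place at 3.
654 hashes to 8; slot 8 is free => place at 8.
336 hashes to 16; slot 16 is free => place at 16.
349 hashes to 13; slot 13 is free => place at 13.
766 hashes to 7; slot 7 is free => place at 7.
602 hashes to 3; 3 taken => place at 4.
996 hashes to 1; slot 1 is free => place at 1.
41 hashes to 3; 3,4 taken => place at 5.
403 hashes to 11; slot 11 is free => place at 11.
959 hashes to 3; 3,4,5 taken => place at 6.
Table: [_, 996, _, 228, 602, 41, 959, 766, 654, _, _, 403, _, 349, _, _, 336]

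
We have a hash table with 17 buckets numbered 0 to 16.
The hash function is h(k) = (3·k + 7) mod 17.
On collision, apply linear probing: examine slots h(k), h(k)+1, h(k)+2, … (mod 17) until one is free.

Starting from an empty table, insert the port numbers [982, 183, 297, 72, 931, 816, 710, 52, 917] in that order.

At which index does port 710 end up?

982 hashes to 12; slot 12 is free => place at 12.
183 hashes to 12; 12 taken => place at 13.
297 hashes to 14; slot 14 is free => place at 14.
72 hashes to 2; slot 2 is free => place at 2.
931 hashes to 12; 12,13,14 taken => place at 15.
816 hashes to 7; slot 7 is free => place at 7.
710 hashes to 12; 12,13,14,15 taken => place at 16.
52 hashes to 10; slot 10 is free => place at 10.
917 hashes to 4; slot 4 is free => place at 4.
Table: [—, —, 72, —, 917, —, —, 816, —, —, 52, —, 982, 183, 297, 931, 710]

16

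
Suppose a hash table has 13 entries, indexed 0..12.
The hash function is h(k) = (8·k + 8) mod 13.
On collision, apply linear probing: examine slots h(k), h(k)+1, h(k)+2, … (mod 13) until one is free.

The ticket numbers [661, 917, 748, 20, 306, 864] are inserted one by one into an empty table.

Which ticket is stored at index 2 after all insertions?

306

661 hashes to 5; slot 5 is free → place at 5.
917 hashes to 12; slot 12 is free → place at 12.
748 hashes to 12; 12 taken → place at 0.
20 hashes to 12; 12,0 taken → place at 1.
306 hashes to 12; 12,0,1 taken → place at 2.
864 hashes to 4; slot 4 is free → place at 4.
Table: [748, 20, 306, -, 864, 661, -, -, -, -, -, -, 917]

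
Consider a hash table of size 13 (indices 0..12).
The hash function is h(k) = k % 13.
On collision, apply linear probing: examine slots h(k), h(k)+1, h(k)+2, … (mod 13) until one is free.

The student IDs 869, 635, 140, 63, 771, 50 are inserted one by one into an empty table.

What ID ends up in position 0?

Insert 869: h=11, slot 11 empty -> index 11.
Insert 635: h=11, slot 11 occupied -> index 12.
Insert 140: h=10, slot 10 empty -> index 10.
Insert 63: h=11, slots 11,12 occupied -> index 0.
Insert 771: h=4, slot 4 empty -> index 4.
Insert 50: h=11, slots 11,12,0 occupied -> index 1.
Table: [63, 50, ., ., 771, ., ., ., ., ., 140, 869, 635]

63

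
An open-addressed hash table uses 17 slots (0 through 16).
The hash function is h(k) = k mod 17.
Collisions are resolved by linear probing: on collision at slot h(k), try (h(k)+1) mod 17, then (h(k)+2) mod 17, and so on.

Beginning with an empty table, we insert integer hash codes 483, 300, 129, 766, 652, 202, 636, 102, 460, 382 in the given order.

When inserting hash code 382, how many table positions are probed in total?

Insert 483: h=7, slot 7 empty -> index 7.
Insert 300: h=11, slot 11 empty -> index 11.
Insert 129: h=10, slot 10 empty -> index 10.
Insert 766: h=1, slot 1 empty -> index 1.
Insert 652: h=6, slot 6 empty -> index 6.
Insert 202: h=15, slot 15 empty -> index 15.
Insert 636: h=7, slot 7 occupied -> index 8.
Insert 102: h=0, slot 0 empty -> index 0.
Insert 460: h=1, slot 1 occupied -> index 2.
Insert 382: h=8, slot 8 occupied -> index 9.
Table: [102, 766, 460, ., ., ., 652, 483, 636, 382, 129, 300, ., ., ., 202, .]

2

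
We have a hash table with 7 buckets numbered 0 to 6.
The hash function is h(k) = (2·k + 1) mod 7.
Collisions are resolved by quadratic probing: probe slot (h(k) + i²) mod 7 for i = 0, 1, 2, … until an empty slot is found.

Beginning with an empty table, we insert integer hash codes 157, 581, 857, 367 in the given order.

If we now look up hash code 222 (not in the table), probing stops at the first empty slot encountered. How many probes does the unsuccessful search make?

157: h=0 -> slot 0
581: h=1 -> slot 1
857: h=0, probe 0,1,4 -> slot 4
367: h=0, probe 0,1,4,2 -> slot 2
Table: [157, 581, 367, _, 857, _, _]
Lookup 222: h=4, probe 4,5 → slot 5 empty, not found.

2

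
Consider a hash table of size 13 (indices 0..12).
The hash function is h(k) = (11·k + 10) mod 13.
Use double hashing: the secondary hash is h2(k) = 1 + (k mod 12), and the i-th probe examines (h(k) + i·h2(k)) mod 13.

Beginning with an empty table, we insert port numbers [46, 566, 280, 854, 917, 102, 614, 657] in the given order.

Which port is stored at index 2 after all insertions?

917

46 hashes to 9; slot 9 is free => place at 9.
566 hashes to 9, h2=3; 9 taken => place at 12.
280 hashes to 9, h2=5; 9 taken => place at 1.
854 hashes to 5; slot 5 is free => place at 5.
917 hashes to 9, h2=6; 9 taken => place at 2.
102 hashes to 1, h2=7; 1 taken => place at 8.
614 hashes to 4; slot 4 is free => place at 4.
657 hashes to 9, h2=10; 9 taken => place at 6.
Table: [-, 280, 917, -, 614, 854, 657, -, 102, 46, -, -, 566]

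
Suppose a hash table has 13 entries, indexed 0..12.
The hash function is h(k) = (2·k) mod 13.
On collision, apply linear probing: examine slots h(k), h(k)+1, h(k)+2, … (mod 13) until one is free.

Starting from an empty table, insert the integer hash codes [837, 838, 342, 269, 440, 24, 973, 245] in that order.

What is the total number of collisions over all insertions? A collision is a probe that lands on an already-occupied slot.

11

Insert 837: h=10, slot 10 empty -> index 10.
Insert 838: h=12, slot 12 empty -> index 12.
Insert 342: h=8, slot 8 empty -> index 8.
Insert 269: h=5, slot 5 empty -> index 5.
Insert 440: h=9, slot 9 empty -> index 9.
Insert 24: h=9, slots 9,10 occupied -> index 11.
Insert 973: h=9, slots 9,10,11,12 occupied -> index 0.
Insert 245: h=9, slots 9,10,11,12,0 occupied -> index 1.
Table: [973, 245, -, -, -, 269, -, -, 342, 440, 837, 24, 838]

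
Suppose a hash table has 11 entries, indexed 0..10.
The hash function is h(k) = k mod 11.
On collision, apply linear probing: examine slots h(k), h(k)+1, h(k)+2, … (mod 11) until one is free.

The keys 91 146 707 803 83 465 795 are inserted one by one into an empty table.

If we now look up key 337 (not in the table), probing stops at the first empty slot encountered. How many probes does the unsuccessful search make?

91: h=3 -> slot 3
146: h=3, probe 3,4 -> slot 4
707: h=3, probe 3,4,5 -> slot 5
803: h=0 -> slot 0
83: h=6 -> slot 6
465: h=3, probe 3,4,5,6,7 -> slot 7
795: h=3, probe 3,4,5,6,7,8 -> slot 8
Table: [803, -, -, 91, 146, 707, 83, 465, 795, -, -]
Lookup 337: h=7, probe 7,8,9 → slot 9 empty, not found.

3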